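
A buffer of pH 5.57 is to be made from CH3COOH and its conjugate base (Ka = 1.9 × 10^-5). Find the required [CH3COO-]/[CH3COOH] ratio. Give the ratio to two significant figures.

pKa = -log(1.9 × 10^-5) = 4.721
pH = pKa + log(r) ⇒ log(r) = 5.57 − 4.721 = +0.849
r = [CH3COO-]/[CH3COOH] = 10^(+0.849) = 7.06

ratio = 7.1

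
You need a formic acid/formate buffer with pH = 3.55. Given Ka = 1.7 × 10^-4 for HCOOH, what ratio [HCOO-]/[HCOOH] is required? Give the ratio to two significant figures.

pKa = -log(1.7 × 10^-4) = 3.770
pH = pKa + log(r) ⇒ log(r) = 3.55 − 3.770 = -0.220
r = [HCOO-]/[HCOOH] = 10^(-0.220) = 0.603

ratio = 0.60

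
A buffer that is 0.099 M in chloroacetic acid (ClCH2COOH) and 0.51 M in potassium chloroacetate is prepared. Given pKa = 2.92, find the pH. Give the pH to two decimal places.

pH = 3.63

Henderson–Hasselbalch: pH = pKa + log([ClCH2COO-]/[ClCH2COOH]) = 2.92 + log(0.51/0.099)
pH = 2.92 + (+0.712) = 3.63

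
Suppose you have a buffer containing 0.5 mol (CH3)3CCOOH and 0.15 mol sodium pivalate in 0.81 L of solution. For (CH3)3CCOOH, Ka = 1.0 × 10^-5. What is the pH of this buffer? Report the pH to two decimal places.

pH = 4.48

pKa = −log(1.0 × 10^-5) = 5.000
Henderson–Hasselbalch: pH = pKa + log([(CH3)3CCOO-]/[(CH3)3CCOOH]) = 5.000 + log(0.15/0.5)
pH = 5.000 + (-0.523) = 4.48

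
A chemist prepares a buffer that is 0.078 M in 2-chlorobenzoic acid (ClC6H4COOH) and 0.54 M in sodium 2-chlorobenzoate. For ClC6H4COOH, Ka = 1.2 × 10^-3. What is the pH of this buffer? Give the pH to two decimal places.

pH = 3.76

pKa = −log(1.2 × 10^-3) = 2.921
Using pH = pKa + log([base]/[acid]) with [base]/[acid] = 0.54/0.078:
pH = 2.921 + (+0.840) = 3.76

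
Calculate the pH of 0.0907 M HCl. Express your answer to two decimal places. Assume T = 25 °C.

pH = 1.04

HCl is a strong acid and dissociates completely, so [H+] = 0.0907 M.
pH = -log(0.0907) = 1.04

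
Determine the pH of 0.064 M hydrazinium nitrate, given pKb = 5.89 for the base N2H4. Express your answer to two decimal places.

N2H5+ is the conjugate acid of the weak base N2H4.
Kb = 10^(−5.89) = 1.29 × 10^-6
Ka = Kw/Kb = 1.0×10^-14 / 1.29 × 10^-6 = 7.75 × 10^-9
From the ICE table, Ka = x²/(0.064 − x) = 7.75 × 10^-9.
Since Ka ≪ C₀, x ≈ √(Ka·C₀) = 2.23 × 10^-5 M.
(x/C₀ = 0.035% < 5%, so the approximation holds.)
pH = −log(2.23 × 10^-5) = 4.65

pH = 4.65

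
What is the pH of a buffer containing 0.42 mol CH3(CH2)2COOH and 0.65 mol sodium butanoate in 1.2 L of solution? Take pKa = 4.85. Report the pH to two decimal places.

pH = pKa + log([A⁻]/[HA]) = 4.85 + log(0.65/0.42)
pH = 4.85 + (+0.190) = 5.04

pH = 5.04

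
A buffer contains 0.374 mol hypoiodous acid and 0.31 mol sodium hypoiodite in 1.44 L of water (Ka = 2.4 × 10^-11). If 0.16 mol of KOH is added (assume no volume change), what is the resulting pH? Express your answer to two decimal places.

After neutralization: n(HOI) = 0.214 mol, n(OI-) = 0.47 mol.
pKa = −log(2.4 × 10^-11) = 10.620
pH = pKa + log(n_OI-/n_HOI) = 10.620 + log(0.47/0.214) = 10.620 + (+0.342)

pH = 10.96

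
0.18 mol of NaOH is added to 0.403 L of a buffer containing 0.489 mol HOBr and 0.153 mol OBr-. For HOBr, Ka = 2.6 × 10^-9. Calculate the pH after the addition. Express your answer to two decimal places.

After neutralization: n(HOBr) = 0.309 mol, n(OBr-) = 0.333 mol.
pKa = −log(2.6 × 10^-9) = 8.585
pH = pKa + log([A⁻]/[HA]) = 8.585 + log(0.333/0.309) = 8.585 +0.032

pH = 8.62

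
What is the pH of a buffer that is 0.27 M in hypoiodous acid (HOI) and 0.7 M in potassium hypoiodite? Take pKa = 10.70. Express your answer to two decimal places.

pH = 11.11

Henderson–Hasselbalch: pH = pKa + log([OI-]/[HOI]) = 10.70 + log(0.7/0.27)
pH = 10.70 + (+0.414) = 11.11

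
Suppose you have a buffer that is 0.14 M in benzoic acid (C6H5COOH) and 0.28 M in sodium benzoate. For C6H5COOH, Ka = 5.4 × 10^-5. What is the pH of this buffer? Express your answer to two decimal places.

pKa = −log(5.4 × 10^-5) = 4.268
pH = pKa + log([A⁻]/[HA]) = 4.268 + log(0.28/0.14)
pH = 4.268 + (+0.301) = 4.57

pH = 4.57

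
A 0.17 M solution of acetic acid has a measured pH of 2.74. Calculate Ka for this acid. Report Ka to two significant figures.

Ka = 2.0 × 10^-5

[H+] = 10^(-2.74) = 1.82 × 10^-3 M
At equilibrium [HA] = 0.17 − 1.82 × 10^-3 = 1.68 × 10^-1 M
Ka = [H+][A-]/[HA] = (1.82 × 10^-3)² / 1.68 × 10^-1 = 2.0 × 10^-5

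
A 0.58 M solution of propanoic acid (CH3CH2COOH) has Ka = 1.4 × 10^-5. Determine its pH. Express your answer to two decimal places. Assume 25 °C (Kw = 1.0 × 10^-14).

pH = 2.55

CH3CH2COOH ⇌ CH3CH2COO- + H+
Let x = [H+] at equilibrium. Ka = x²/(0.58 − x).
Assume x ≪ 0.58: x ≈ √(1.4 × 10^-5 × 0.58) = 2.85 × 10^-3 M
(x/C₀ = 0.49% < 5%, so the approximation holds.)
pH = −log[H+] = −log(2.85 × 10^-3) = 2.55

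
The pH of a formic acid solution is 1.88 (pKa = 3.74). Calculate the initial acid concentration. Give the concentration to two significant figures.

C₀ = 9.7 × 10^-1 M

[H+] = 10^(-1.88) = 1.32 × 10^-2 M = x
Ka = 10^(−3.74) = 1.82 × 10^-4
Ka = x²/(C₀ − x) ⇒ C₀ = x + x²/Ka
C₀ = 1.32 × 10^-2 + (1.32 × 10^-2)²/(1.82 × 10^-4) = 9.71 × 10^-1 M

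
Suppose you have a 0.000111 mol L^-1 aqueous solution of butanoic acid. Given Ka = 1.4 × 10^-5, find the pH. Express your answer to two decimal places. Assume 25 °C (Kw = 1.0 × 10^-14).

pH = 4.48

CH3(CH2)2COOH ⇌ CH3(CH2)2COO- + H+
From the ICE table, Ka = [H+]²/(0.000111 − [H+]) = 1.4 × 10^-5.
The 5% rule fails; solving [H+]² + Ka·[H+] − Ka·C₀ = 0 exactly:
[H+] = [−1.4e-05 + √(1.4e-05² + 6.22e-09)]/2 = 3.30 × 10^-5 M
pH = −log(3.30 × 10^-5) = 4.48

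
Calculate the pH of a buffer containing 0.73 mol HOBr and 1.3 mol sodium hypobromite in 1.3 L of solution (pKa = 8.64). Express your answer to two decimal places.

pH = 8.89

Henderson–Hasselbalch: pH = pKa + log([OBr-]/[HOBr]) = 8.64 + log(1.3/0.73)
pH = 8.64 + (+0.251) = 8.89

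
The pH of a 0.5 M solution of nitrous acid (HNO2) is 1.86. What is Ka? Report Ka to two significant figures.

[H+] = 10^(-1.86) = 1.38 × 10^-2 M
At equilibrium [HA] = 0.5 − 1.38 × 10^-2 = 4.86 × 10^-1 M
Ka = [H+][A-]/[HA] = (1.38 × 10^-2)² / 4.86 × 10^-1 = 3.9 × 10^-4

Ka = 3.9 × 10^-4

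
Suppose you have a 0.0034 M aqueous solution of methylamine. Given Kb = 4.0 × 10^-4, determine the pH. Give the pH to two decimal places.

pH = 10.99

CH3NH2 + H2O ⇌ CH3NH3+ + OH-
Kb = x²/(0.0034 − x) = 4.0 × 10^-4
The 5% rule fails; solving x² + Kb·x − Kb·C₀ = 0 exactly:
x = (−Kb + √(Kb² + 4·Kb·C₀))/2 = 9.83 × 10^-4 M
pOH = −log(9.83 × 10^-4) = 3.01; pH = 14.00 − 3.01 = 10.99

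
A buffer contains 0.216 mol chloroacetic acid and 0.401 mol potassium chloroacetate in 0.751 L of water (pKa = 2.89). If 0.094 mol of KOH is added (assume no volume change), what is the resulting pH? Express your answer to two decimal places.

After neutralization: n(ClCH2COOH) = 0.122 mol, n(ClCH2COO-) = 0.495 mol.
Henderson–Hasselbalch with mole ratio 0.495/0.122: pH = 2.89 + (+0.608)

pH = 3.50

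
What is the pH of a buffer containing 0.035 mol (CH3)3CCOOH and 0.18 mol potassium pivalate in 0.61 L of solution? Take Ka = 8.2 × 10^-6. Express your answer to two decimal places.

pH = 5.80

pKa = −log(8.2 × 10^-6) = 5.086
Henderson–Hasselbalch: pH = pKa + log([(CH3)3CCOO-]/[(CH3)3CCOOH]) = 5.086 + log(0.18/0.035)
pH = 5.086 + (+0.711) = 5.80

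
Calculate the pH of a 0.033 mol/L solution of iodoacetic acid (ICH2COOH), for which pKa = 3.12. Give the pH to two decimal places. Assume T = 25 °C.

pH = 2.33

ICH2COOH ⇌ ICH2COO- + H+
Ka = 10^(−3.12) = 7.59 × 10^-4
From the ICE table, Ka = [H+]²/(0.033 − [H+]) = 7.59 × 10^-4.
The 5% rule fails; solving [H+]² + Ka·[H+] − Ka·C₀ = 0 exactly:
[H+] = (−Ka + √(Ka² + 4·Ka·C₀))/2 = 4.64 × 10^-3 M
pH = −log(4.64 × 10^-3) = 2.33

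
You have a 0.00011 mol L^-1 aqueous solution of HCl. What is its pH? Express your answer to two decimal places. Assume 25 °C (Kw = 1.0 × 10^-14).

HCl is a strong acid and dissociates completely, so [H+] = 0.00011 M.
pH = -log(0.00011) = 3.96

pH = 3.96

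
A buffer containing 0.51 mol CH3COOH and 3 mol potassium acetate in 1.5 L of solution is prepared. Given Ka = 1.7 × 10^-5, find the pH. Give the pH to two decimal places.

pKa = −log(1.7 × 10^-5) = 4.770
pH = pKa + log([A⁻]/[HA]) = 4.770 + log(3/0.51)
pH = 4.770 + (+0.770) = 5.54

pH = 5.54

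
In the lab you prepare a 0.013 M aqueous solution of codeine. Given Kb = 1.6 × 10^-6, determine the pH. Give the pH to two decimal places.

pH = 10.16

C18H21NO3 + H2O ⇌ C18H22NO3+ + OH-
From the ICE table, Kb = [OH-]²/(0.013 − [OH-]) = 1.6 × 10^-6.
Neglecting [OH-] in the denominator: [OH-] = √(1.6 × 10^-6 × 0.013) = 1.44 × 10^-4 M
pOH = −log(1.44 × 10^-4) = 3.84; pH = 14.00 − 3.84 = 10.16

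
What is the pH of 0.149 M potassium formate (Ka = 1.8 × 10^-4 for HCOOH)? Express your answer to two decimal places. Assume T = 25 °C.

HCOO- is the conjugate base of the weak acid HCOOH.
Kb = Kw/Ka = 1.0×10^-14 / 1.8 × 10^-4 = 5.56 × 10^-11
From the ICE table, Kb = [OH-]²/(0.149 − [OH-]) = 5.56 × 10^-11.
Assume [OH-] ≪ 0.149: [OH-] ≈ √(5.56 × 10^-11 × 0.149) = 2.88 × 10^-6 M
Check: 0.0019% ionized — well under 5%, approximation valid.
pOH = 5.54, so pH = 14.00 − pOH = 8.46

pH = 8.46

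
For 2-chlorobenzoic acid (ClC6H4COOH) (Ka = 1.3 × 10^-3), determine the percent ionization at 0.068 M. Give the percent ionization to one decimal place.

12.9%

ClC6H4COOH ⇌ ClC6H4COO- + H+; let x = [H+] at equilibrium.
Ka = x²/(C₀ − x); solving the quadratic gives x = 8.77 × 10^-3 M.
% ionization = x/C₀ × 100% = 8.77 × 10^-3/0.068 × 100% = 12.9%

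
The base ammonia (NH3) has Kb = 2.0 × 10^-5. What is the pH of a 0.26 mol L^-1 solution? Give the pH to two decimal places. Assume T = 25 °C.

pH = 11.36

NH3 + H2O ⇌ NH4+ + OH-
From the ICE table, Kb = x²/(0.26 − x) = 2.0 × 10^-5.
Assume x ≪ 0.26: x ≈ √(2.0 × 10^-5 × 0.26) = 2.28 × 10^-3 M
pOH = −log(2.28 × 10^-3) = 2.64; pH = 14.00 − 2.64 = 11.36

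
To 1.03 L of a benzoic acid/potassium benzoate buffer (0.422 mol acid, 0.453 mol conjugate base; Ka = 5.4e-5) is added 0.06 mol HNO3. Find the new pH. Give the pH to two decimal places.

pH = 4.18

After neutralization: n(C6H5COOH) = 0.482 mol, n(C6H5COO-) = 0.393 mol.
pKa = −log(5.4 × 10^-5) = 4.268
pH = pKa + log([A⁻]/[HA]) = 4.268 + log(0.393/0.482) = 4.268 -0.089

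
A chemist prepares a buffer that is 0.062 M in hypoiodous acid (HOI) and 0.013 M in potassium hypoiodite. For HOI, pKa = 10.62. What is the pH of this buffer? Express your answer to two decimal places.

Using pH = pKa + log([base]/[acid]) with [base]/[acid] = 0.013/0.062:
pH = 10.62 + (-0.678) = 9.94

pH = 9.94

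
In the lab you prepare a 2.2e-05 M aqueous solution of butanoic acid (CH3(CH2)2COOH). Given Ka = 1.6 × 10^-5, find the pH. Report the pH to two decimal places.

pH = 4.91

CH3(CH2)2COOH ⇌ CH3(CH2)2COO- + H+
Let x = [H+] at equilibrium. Ka = x²/(2.2e-05 − x).
x is not negligible relative to C₀; solve x² + 1.6e-05·x − 3.52e-10 = 0.
x = (−Ka + √(Ka² + 4·Ka·C₀))/2 = 1.24 × 10^-5 M
pH = −log(1.24 × 10^-5) = 4.91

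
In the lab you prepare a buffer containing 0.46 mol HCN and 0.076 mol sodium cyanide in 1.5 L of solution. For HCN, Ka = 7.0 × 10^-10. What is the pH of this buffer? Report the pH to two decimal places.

pH = 8.37

pKa = −log(7.0 × 10^-10) = 9.155
Using pH = pKa + log([base]/[acid]) with [base]/[acid] = 0.076/0.46:
pH = 9.155 + (-0.782) = 8.37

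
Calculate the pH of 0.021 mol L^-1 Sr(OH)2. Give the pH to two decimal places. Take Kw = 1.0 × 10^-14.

pH = 12.62

Sr(OH)2 is a strong base (each formula unit releases 2 OH-); [OH-] = 0.042 M.
pOH = -log(0.042) = 1.38
pH = 14.00 - 1.38 = 12.62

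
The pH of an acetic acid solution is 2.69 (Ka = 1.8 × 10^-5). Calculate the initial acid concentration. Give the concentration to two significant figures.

C₀ = 2.3 × 10^-1 M

[H+] = 10^(-2.69) = 2.04 × 10^-3 M = x
Ka = x²/(C₀ − x) ⇒ C₀ = x + x²/Ka
C₀ = 2.04 × 10^-3 + (2.04 × 10^-3)²/(1.8 × 10^-5) = 2.33 × 10^-1 M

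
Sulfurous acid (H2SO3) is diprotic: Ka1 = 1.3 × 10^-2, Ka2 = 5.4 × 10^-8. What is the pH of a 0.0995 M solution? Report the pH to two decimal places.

Ka1 ≫ Ka2, so treat the first dissociation as the only significant source of H+.
Ka1 = x²/(0.0995 − x) = 1.3 × 10^-2
Solving the quadratic: x = (−Ka1 + √(Ka1² + 4·Ka1·C₀))/2 = 3.00 × 10^-2 M
pH = −log(3.00 × 10^-2) = 1.52

pH = 1.52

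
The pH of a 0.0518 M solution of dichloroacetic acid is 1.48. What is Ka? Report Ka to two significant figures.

Ka = 5.9 × 10^-2

[H+] = 10^(-1.48) = 3.31 × 10^-2 M
At equilibrium [HA] = 0.0518 − 3.31 × 10^-2 = 1.87 × 10^-2 M
Ka = [H+][A-]/[HA] = (3.31 × 10^-2)² / 1.87 × 10^-2 = 5.9 × 10^-2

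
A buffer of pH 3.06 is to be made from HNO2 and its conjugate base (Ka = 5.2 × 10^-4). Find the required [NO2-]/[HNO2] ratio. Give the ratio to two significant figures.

pKa = -log(5.2 × 10^-4) = 3.284
pH = pKa + log(r) ⇒ log(r) = 3.06 − 3.284 = -0.224
r = [NO2-]/[HNO2] = 10^(-0.224) = 0.597

ratio = 0.60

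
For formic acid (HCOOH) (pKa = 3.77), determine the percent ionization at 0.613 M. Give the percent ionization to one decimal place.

HCOOH ⇌ HCOO- + H+; let x = [H+] at equilibrium.
Ka = 10^(−3.77) = 1.70 × 10^-4
x ≈ √(Ka·C₀) = √(1.70 × 10^-4 × 0.613) = 1.02 × 10^-2 M
% ionization = x/C₀ × 100% = 1.02 × 10^-2/0.613 × 100% = 1.7%

1.7%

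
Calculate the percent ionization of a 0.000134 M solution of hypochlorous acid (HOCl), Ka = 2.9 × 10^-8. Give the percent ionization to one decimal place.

HOCl ⇌ OCl- + H+; let x = [H+] at equilibrium.
x ≈ √(Ka·C₀) = √(2.9 × 10^-8 × 0.000134) = 1.97 × 10^-6 M
% ionization = x/C₀ × 100% = 1.97 × 10^-6/0.000134 × 100% = 1.5%

1.5%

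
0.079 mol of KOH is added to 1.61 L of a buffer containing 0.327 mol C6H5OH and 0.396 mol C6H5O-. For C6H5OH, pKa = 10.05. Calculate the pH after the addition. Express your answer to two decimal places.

pH = 10.33

After neutralization: n(C6H5OH) = 0.248 mol, n(C6H5O-) = 0.475 mol.
Henderson–Hasselbalch with mole ratio 0.475/0.248: pH = 10.05 + (+0.282)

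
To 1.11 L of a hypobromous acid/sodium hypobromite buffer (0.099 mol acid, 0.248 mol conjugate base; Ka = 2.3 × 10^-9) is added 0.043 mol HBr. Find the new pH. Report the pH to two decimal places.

pH = 8.80

Added H+ converts OBr- to HOBr: HOBr → 0.142 mol, OBr- → 0.205 mol.
pKa = −log(2.3 × 10^-9) = 8.638
pH = pKa + log(n_OBr-/n_HOBr) = 8.638 + log(0.205/0.142) = 8.638 + (+0.159)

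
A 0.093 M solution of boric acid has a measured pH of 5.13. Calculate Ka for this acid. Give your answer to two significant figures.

[H+] = 10^(-5.13) = 7.41 × 10^-6 M
At equilibrium [HA] = 0.093 − 7.41 × 10^-6 = 9.30 × 10^-2 M
Ka = [H+][A-]/[HA] = (7.41 × 10^-6)² / 9.30 × 10^-2 = 5.9 × 10^-10

Ka = 5.9 × 10^-10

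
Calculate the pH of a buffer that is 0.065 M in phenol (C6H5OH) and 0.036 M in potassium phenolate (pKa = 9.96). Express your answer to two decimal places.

pH = 9.70

Henderson–Hasselbalch: pH = pKa + log([C6H5O-]/[C6H5OH]) = 9.96 + log(0.036/0.065)
pH = 9.96 + (-0.257) = 9.70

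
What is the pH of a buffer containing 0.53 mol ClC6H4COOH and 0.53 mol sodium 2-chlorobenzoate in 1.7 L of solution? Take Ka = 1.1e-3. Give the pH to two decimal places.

pKa = −log(1.1 × 10^-3) = 2.959
pH = pKa + log([A⁻]/[HA]) = 2.959 + log(0.53/0.53)
pH = 2.959 + (+0.000) = 2.96

pH = 2.96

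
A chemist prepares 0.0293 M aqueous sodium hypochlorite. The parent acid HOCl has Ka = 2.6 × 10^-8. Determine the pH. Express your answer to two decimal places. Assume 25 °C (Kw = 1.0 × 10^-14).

OCl- is the conjugate base of the weak acid HOCl.
Kb = Kw/Ka = 1.0×10^-14 / 2.6 × 10^-8 = 3.85 × 10^-7
Let x = [OH-] at equilibrium. Kb = x²/(0.0293 − x).
Since Kb ≪ C₀, x ≈ √(Kb·C₀) = 1.06 × 10^-4 M.
pOH = −log(1.06 × 10^-4) = 3.97; pH = 14.00 − 3.97 = 10.03

pH = 10.03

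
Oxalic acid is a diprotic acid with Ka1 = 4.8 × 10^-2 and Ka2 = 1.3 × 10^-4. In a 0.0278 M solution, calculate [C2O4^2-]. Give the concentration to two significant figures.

First ionization gives [H+] ≈ [HC2O4-] = 1.97 × 10^-2 M.
Second step: Ka2 = [H+][C2O4^2-]/[HC2O4-] ≈ [C2O4^2-] (since [H+] ≈ [HC2O4-]).
So [C2O4^2-] ≈ Ka2.

1.3 × 10^-4 M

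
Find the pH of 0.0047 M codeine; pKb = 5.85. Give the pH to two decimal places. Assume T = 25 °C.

C18H21NO3 + H2O ⇌ C18H22NO3+ + OH-
Kb = 10^(−5.85) = 1.41 × 10^-6
Kb = x²/(0.0047 − x) = 1.41 × 10^-6
Since Kb ≪ C₀, x ≈ √(Kb·C₀) = 8.14 × 10^-5 M.
pOH = 4.09, so pH = 14.00 − pOH = 9.91

pH = 9.91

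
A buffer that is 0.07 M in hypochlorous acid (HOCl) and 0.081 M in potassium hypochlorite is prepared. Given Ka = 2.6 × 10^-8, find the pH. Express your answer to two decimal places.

pH = 7.65

pKa = −log(2.6 × 10^-8) = 7.585
pH = pKa + log([A⁻]/[HA]) = 7.585 + log(0.081/0.07)
pH = 7.585 + (+0.063) = 7.65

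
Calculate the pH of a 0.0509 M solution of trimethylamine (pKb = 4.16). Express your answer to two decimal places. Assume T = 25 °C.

(CH3)3N + H2O ⇌ (CH3)3NH+ + OH-
Kb = 10^(−4.16) = 6.92 × 10^-5
From the ICE table, Kb = [OH-]²/(0.0509 − [OH-]) = 6.92 × 10^-5.
Assume [OH-] ≪ 0.0509: [OH-] ≈ √(6.92 × 10^-5 × 0.0509) = 1.88 × 10^-3 M
pOH = −log(1.88 × 10^-3) = 2.73; pH = 14.00 − 2.73 = 11.27

pH = 11.27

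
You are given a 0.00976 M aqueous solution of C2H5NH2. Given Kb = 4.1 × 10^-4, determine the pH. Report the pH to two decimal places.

C2H5NH2 + H2O ⇌ C2H5NH3+ + OH-
Let x = [OH-] at equilibrium. Kb = x²/(0.00976 − x).
x is not negligible relative to C₀; solve x² + 0.00041·x − 4e-06 = 0.
x = [−0.00041 + √(0.00041² + 1.6e-05)]/2 = 1.81 × 10^-3 M
pOH = 2.74, so pH = 14.00 − pOH = 11.26

pH = 11.26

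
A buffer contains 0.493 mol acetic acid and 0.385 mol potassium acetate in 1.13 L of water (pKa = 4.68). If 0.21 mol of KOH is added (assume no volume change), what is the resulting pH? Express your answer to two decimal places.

pH = 5.00

OH- converts CH3COOH to CH3COO-: CH3COOH → 0.283 mol, CH3COO- → 0.595 mol.
pH = pKa + log(n_CH3COO-/n_CH3COOH) = 4.68 + log(0.595/0.283) = 4.68 + (+0.323)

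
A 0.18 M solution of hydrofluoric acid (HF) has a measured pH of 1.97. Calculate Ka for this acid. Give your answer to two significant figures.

Ka = 6.8 × 10^-4

[H+] = 10^(-1.97) = 1.07 × 10^-2 M
At equilibrium [HA] = 0.18 − 1.07 × 10^-2 = 1.69 × 10^-1 M
Ka = [H+][A-]/[HA] = (1.07 × 10^-2)² / 1.69 × 10^-1 = 6.8 × 10^-4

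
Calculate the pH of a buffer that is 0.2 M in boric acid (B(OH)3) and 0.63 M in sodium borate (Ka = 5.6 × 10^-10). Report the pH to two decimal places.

pH = 9.75

pKa = −log(5.6 × 10^-10) = 9.252
pH = pKa + log([A⁻]/[HA]) = 9.252 + log(0.63/0.2)
pH = 9.252 + (+0.498) = 9.75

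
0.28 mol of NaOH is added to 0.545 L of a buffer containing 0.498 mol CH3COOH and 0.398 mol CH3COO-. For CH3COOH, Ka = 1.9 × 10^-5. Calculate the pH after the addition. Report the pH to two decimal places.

pH = 5.21

After neutralization: n(CH3COOH) = 0.218 mol, n(CH3COO-) = 0.678 mol.
pKa = −log(1.9 × 10^-5) = 4.721
pH = pKa + log([A⁻]/[HA]) = 4.721 + log(0.678/0.218) = 4.721 +0.493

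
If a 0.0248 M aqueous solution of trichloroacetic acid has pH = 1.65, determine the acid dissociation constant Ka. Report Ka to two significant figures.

[H+] = 10^(-1.65) = 2.24 × 10^-2 M
At equilibrium [HA] = 0.0248 − 2.24 × 10^-2 = 2.40 × 10^-3 M
Ka = [H+][A-]/[HA] = (2.24 × 10^-2)² / 2.40 × 10^-3 = 2.1 × 10^-1

Ka = 2.1 × 10^-1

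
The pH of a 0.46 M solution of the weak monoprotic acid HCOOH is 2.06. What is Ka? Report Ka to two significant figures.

Ka = 1.7 × 10^-4

[H+] = 10^(-2.06) = 8.71 × 10^-3 M
At equilibrium [HA] = 0.46 − 8.71 × 10^-3 = 4.51 × 10^-1 M
Ka = [H+][A-]/[HA] = (8.71 × 10^-3)² / 4.51 × 10^-1 = 1.7 × 10^-4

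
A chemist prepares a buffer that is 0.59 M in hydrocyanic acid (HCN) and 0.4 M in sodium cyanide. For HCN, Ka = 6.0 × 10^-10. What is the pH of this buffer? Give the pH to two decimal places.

pH = 9.05

pKa = −log(6.0 × 10^-10) = 9.222
pH = pKa + log([A⁻]/[HA]) = 9.222 + log(0.4/0.59)
pH = 9.222 + (-0.169) = 9.05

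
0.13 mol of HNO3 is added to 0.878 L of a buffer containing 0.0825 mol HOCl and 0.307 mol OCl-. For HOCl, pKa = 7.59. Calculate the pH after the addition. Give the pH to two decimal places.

pH = 7.51

After neutralization: n(HOCl) = 0.213 mol, n(OCl-) = 0.177 mol.
pH = pKa + log(n_OCl-/n_HOCl) = 7.59 + log(0.177/0.213) = 7.59 + (-0.080)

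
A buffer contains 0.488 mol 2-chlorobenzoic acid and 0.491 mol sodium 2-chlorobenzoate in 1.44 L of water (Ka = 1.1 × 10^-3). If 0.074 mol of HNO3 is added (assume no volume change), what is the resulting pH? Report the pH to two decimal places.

After neutralization: n(ClC6H4COOH) = 0.562 mol, n(ClC6H4COO-) = 0.417 mol.
pKa = −log(1.1 × 10^-3) = 2.959
Henderson–Hasselbalch with mole ratio 0.417/0.562: pH = 2.959 + (-0.130)

pH = 2.83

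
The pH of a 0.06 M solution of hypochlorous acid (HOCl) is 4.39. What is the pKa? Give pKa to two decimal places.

[H+] = 10^(-4.39) = 4.07 × 10^-5 M
At equilibrium [HA] = 0.06 − 4.07 × 10^-5 = 6.00 × 10^-2 M
Ka = [H+][A-]/[HA] = (4.07 × 10^-5)² / 6.00 × 10^-2 = 2.76 × 10^-8
pKa = -log(2.76 × 10^-8) = 7.56

pKa = 7.56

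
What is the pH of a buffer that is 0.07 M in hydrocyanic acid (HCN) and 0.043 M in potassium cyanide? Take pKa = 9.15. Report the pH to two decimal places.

Using pH = pKa + log([base]/[acid]) with [base]/[acid] = 0.043/0.07:
pH = 9.15 + (-0.212) = 8.94

pH = 8.94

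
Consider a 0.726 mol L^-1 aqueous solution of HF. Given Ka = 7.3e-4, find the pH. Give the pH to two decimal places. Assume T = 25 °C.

pH = 1.64

HF ⇌ F- + H+
Ka = [H+]²/(0.726 − [H+]) = 7.3 × 10^-4
Neglecting [H+] in the denominator: [H+] = √(7.3 × 10^-4 × 0.726) = 2.30 × 10^-2 M
pH = −log(2.30 × 10^-2) = 1.64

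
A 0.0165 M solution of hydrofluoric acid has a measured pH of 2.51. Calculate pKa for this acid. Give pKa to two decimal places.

[H+] = 10^(-2.51) = 3.09 × 10^-3 M
At equilibrium [HA] = 0.0165 − 3.09 × 10^-3 = 1.34 × 10^-2 M
Ka = [H+][A-]/[HA] = (3.09 × 10^-3)² / 1.34 × 10^-2 = 7.13 × 10^-4
pKa = -log(7.13 × 10^-4) = 3.15

pKa = 3.15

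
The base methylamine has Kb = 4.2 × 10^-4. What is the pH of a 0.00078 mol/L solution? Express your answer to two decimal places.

pH = 10.60

CH3NH2 + H2O ⇌ CH3NH3+ + OH-
From the ICE table, Kb = [OH-]²/(0.00078 − [OH-]) = 4.2 × 10^-4.
[OH-] is not negligible relative to C₀; solve [OH-]² + 0.00042·[OH-] − 3.28e-07 = 0.
[OH-] = [−0.00042 + √(0.00042² + 1.31e-06)]/2 = 4.00 × 10^-4 M
pOH = 3.40, so pH = 14.00 − pOH = 10.60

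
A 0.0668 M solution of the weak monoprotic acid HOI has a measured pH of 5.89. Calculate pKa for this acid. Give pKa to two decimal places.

[H+] = 10^(-5.89) = 1.29 × 10^-6 M
At equilibrium [HA] = 0.0668 − 1.29 × 10^-6 = 6.68 × 10^-2 M
Ka = [H+][A-]/[HA] = (1.29 × 10^-6)² / 6.68 × 10^-2 = 2.49 × 10^-11
pKa = -log(2.49 × 10^-11) = 10.60

pKa = 10.60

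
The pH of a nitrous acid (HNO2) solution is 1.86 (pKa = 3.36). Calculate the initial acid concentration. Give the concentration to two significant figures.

[H+] = 10^(-1.86) = 1.38 × 10^-2 M = x
Ka = 10^(−3.36) = 4.37 × 10^-4
Ka = x²/(C₀ − x) ⇒ C₀ = x + x²/Ka
C₀ = 1.38 × 10^-2 + (1.38 × 10^-2)²/(4.37 × 10^-4) = 4.50 × 10^-1 M

C₀ = 4.5 × 10^-1 M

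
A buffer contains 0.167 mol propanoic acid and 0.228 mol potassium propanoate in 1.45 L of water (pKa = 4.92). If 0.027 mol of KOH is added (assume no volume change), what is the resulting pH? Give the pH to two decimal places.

OH- converts CH3CH2COOH to CH3CH2COO-: CH3CH2COOH → 0.14 mol, CH3CH2COO- → 0.255 mol.
pH = pKa + log(n_CH3CH2COO-/n_CH3CH2COOH) = 4.92 + log(0.255/0.14) = 4.92 + (+0.260)

pH = 5.18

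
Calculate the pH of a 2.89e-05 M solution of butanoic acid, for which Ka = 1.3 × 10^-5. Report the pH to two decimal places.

CH3(CH2)2COOH ⇌ CH3(CH2)2COO- + H+
Ka = [H+]²/(2.89e-05 − [H+]) = 1.3 × 10^-5
The 5% rule fails; solving [H+]² + Ka·[H+] − Ka·C₀ = 0 exactly:
[H+] = (−Ka + √(Ka² + 4·Ka·C₀))/2 = 1.39 × 10^-5 M
pH = −log(1.39 × 10^-5) = 4.86

pH = 4.86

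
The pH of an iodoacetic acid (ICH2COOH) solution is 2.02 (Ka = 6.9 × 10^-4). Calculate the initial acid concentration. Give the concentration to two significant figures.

[H+] = 10^(-2.02) = 9.55 × 10^-3 M = x
Ka = x²/(C₀ − x) ⇒ C₀ = x + x²/Ka
C₀ = 9.55 × 10^-3 + (9.55 × 10^-3)²/(6.9 × 10^-4) = 1.42 × 10^-1 M

C₀ = 1.4 × 10^-1 M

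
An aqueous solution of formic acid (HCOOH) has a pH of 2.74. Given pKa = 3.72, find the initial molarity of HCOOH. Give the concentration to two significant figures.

[H+] = 10^(-2.74) = 1.82 × 10^-3 M = x
Ka = 10^(−3.72) = 1.91 × 10^-4
Ka = x²/(C₀ − x) ⇒ C₀ = x + x²/Ka
C₀ = 1.82 × 10^-3 + (1.82 × 10^-3)²/(1.91 × 10^-4) = 1.92 × 10^-2 M

C₀ = 1.9 × 10^-2 M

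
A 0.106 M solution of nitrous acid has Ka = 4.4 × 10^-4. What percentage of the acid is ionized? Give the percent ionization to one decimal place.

HNO2 ⇌ NO2- + H+; let x = [H+] at equilibrium.
Solve x² + 0.00044x − 4.66e-05 = 0 → x = 6.61 × 10^-3 M
Fraction ionized = 6.61 × 10^-3 / 0.106 = 0.0624 → 6.2%

6.2%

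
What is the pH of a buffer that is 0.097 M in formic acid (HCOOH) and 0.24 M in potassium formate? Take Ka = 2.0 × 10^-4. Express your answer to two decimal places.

pH = 4.09

pKa = −log(2.0 × 10^-4) = 3.699
Henderson–Hasselbalch: pH = pKa + log([HCOO-]/[HCOOH]) = 3.699 + log(0.24/0.097)
pH = 3.699 + (+0.393) = 4.09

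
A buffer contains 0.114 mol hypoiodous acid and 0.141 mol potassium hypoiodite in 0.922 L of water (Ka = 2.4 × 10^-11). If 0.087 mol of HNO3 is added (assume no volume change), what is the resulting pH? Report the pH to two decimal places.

pH = 10.05

After neutralization: n(HOI) = 0.201 mol, n(OI-) = 0.054 mol.
pKa = −log(2.4 × 10^-11) = 10.620
pH = pKa + log(n_OI-/n_HOI) = 10.620 + log(0.054/0.201) = 10.620 + (-0.571)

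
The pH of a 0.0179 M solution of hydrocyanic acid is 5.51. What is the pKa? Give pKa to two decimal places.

[H+] = 10^(-5.51) = 3.09 × 10^-6 M
At equilibrium [HA] = 0.0179 − 3.09 × 10^-6 = 1.79 × 10^-2 M
Ka = [H+][A-]/[HA] = (3.09 × 10^-6)² / 1.79 × 10^-2 = 5.33 × 10^-10
pKa = -log(5.33 × 10^-10) = 9.27

pKa = 9.27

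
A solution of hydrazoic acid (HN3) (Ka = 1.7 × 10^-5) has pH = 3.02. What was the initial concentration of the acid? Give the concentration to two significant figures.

C₀ = 5.5 × 10^-2 M

[H+] = 10^(-3.02) = 9.55 × 10^-4 M = x
Ka = x²/(C₀ − x) ⇒ C₀ = x + x²/Ka
C₀ = 9.55 × 10^-4 + (9.55 × 10^-4)²/(1.7 × 10^-5) = 5.46 × 10^-2 M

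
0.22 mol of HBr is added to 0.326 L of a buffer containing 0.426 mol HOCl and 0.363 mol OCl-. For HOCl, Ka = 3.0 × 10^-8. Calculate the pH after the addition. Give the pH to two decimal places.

Added H+ converts OCl- to HOCl: HOCl → 0.646 mol, OCl- → 0.143 mol.
pKa = −log(3.0 × 10^-8) = 7.523
Henderson–Hasselbalch with mole ratio 0.143/0.646: pH = 7.523 + (-0.655)

pH = 6.87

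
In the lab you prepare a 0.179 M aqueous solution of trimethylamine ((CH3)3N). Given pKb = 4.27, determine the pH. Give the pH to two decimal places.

(CH3)3N + H2O ⇌ (CH3)3NH+ + OH-
Kb = 10^(−4.27) = 5.37 × 10^-5
Kb = x²/(0.179 − x) = 5.37 × 10^-5
Assume x ≪ 0.179: x ≈ √(5.37 × 10^-5 × 0.179) = 3.10 × 10^-3 M
pOH = −log(3.10 × 10^-3) = 2.51; pH = 14.00 − 2.51 = 11.49

pH = 11.49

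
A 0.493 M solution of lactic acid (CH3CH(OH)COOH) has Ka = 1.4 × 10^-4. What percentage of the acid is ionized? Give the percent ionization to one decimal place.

CH3CH(OH)COOH ⇌ CH3CH(OH)COO- + H+; let x = [H+] at equilibrium.
x ≈ √(Ka·C₀) = √(1.4 × 10^-4 × 0.493) = 8.31 × 10^-3 M
Fraction ionized = 8.31 × 10^-3 / 0.493 = 0.0169 → 1.7%

1.7%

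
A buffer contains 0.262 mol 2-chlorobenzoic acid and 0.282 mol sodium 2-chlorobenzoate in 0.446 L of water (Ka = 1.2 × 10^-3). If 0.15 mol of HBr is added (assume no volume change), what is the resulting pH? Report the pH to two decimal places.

pH = 2.43

Added H+ converts ClC6H4COO- to ClC6H4COOH: ClC6H4COOH → 0.412 mol, ClC6H4COO- → 0.132 mol.
pKa = −log(1.2 × 10^-3) = 2.921
pH = pKa + log(n_ClC6H4COO-/n_ClC6H4COOH) = 2.921 + log(0.132/0.412) = 2.921 + (-0.494)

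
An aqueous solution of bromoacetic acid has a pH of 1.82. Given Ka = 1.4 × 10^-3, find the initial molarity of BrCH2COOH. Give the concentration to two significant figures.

[H+] = 10^(-1.82) = 1.51 × 10^-2 M = x
Ka = x²/(C₀ − x) ⇒ C₀ = x + x²/Ka
C₀ = 1.51 × 10^-2 + (1.51 × 10^-2)²/(1.4 × 10^-3) = 1.78 × 10^-1 M

C₀ = 1.8 × 10^-1 M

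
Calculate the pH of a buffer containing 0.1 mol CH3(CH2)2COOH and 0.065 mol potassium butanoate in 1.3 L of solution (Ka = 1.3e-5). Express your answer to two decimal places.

pH = 4.70

pKa = −log(1.3 × 10^-5) = 4.886
Using pH = pKa + log([base]/[acid]) with [base]/[acid] = 0.065/0.1:
pH = 4.886 + (-0.187) = 4.70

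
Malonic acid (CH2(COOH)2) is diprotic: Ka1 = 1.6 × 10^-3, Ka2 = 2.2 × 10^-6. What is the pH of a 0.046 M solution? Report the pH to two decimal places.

pH = 2.11

Ka1 ≫ Ka2, so treat the first dissociation as the only significant source of H+.
Ka1 = x²/(0.046 − x) = 1.6 × 10^-3
Solving the quadratic: x = (−Ka1 + √(Ka1² + 4·Ka1·C₀))/2 = 7.82 × 10^-3 M
pH = −log(7.82 × 10^-3) = 2.11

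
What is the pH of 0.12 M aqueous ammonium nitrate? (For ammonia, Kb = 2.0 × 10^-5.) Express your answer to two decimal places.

pH = 5.11

NH4+ is the conjugate acid of the weak base NH3.
Ka = Kw/Kb = 1.0×10^-14 / 2.0 × 10^-5 = 5.00 × 10^-10
Ka = [H+]²/(0.12 − [H+]) = 5.00 × 10^-10
Since Ka ≪ C₀, [H+] ≈ √(Ka·C₀) = 7.75 × 10^-6 M.
pH = −log[H+] = −log(7.75 × 10^-6) = 5.11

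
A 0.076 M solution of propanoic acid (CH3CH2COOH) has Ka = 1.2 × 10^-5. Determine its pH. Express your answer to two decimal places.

pH = 3.02

CH3CH2COOH ⇌ CH3CH2COO- + H+
From the ICE table, Ka = [H+]²/(0.076 − [H+]) = 1.2 × 10^-5.
Assume [H+] ≪ 0.076: [H+] ≈ √(1.2 × 10^-5 × 0.076) = 9.55 × 10^-4 M
Check: 1.3% ionized — well under 5%, approximation valid.
pH = −log(9.55 × 10^-4) = 3.02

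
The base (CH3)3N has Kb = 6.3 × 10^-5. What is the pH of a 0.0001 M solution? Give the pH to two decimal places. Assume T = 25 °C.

pH = 9.73

(CH3)3N + H2O ⇌ (CH3)3NH+ + OH-
From the ICE table, Kb = [OH-]²/(0.0001 − [OH-]) = 6.3 × 10^-5.
Here C₀/Kb ≈ 1.59, so the small-[OH-] approximation fails. Use the quadratic:
[OH-] = (−Kb + √(Kb² + 4·Kb·C₀))/2 = 5.39 × 10^-5 M
pOH = 4.27, so pH = 14.00 − pOH = 9.73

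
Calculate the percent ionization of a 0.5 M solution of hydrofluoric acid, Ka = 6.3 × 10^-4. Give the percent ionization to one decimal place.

HF ⇌ F- + H+; let x = [H+] at equilibrium.
x ≈ √(Ka·C₀) = √(6.3 × 10^-4 × 0.5) = 1.77 × 10^-2 M
Fraction ionized = 1.77 × 10^-2 / 0.5 = 0.0354 → 3.5%

3.5%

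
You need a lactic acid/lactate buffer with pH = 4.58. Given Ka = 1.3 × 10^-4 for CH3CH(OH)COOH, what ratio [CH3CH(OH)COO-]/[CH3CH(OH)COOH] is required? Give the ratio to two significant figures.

ratio = 4.9

pKa = -log(1.3 × 10^-4) = 3.886
pH = pKa + log(r) ⇒ log(r) = 4.58 − 3.886 = +0.694
r = [CH3CH(OH)COO-]/[CH3CH(OH)COOH] = 10^(+0.694) = 4.94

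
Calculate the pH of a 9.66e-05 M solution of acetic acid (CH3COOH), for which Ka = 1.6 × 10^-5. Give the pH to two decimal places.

CH3COOH ⇌ CH3COO- + H+
From the ICE table, Ka = x²/(9.66e-05 − x) = 1.6 × 10^-5.
x is not negligible relative to C₀; solve x² + 1.6e-05·x − 1.55e-09 = 0.
x = (−Ka + √(Ka² + 4·Ka·C₀))/2 = 3.21 × 10^-5 M
pH = −log[H+] = −log(3.21 × 10^-5) = 4.49

pH = 4.49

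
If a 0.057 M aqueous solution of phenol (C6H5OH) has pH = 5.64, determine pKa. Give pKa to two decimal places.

[H+] = 10^(-5.64) = 2.29 × 10^-6 M
At equilibrium [HA] = 0.057 − 2.29 × 10^-6 = 5.70 × 10^-2 M
Ka = [H+][A-]/[HA] = (2.29 × 10^-6)² / 5.70 × 10^-2 = 9.20 × 10^-11
pKa = -log(9.20 × 10^-11) = 10.04

pKa = 10.04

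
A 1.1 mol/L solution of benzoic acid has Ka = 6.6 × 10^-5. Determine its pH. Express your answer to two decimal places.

C6H5COOH ⇌ C6H5COO- + H+
Ka = [H+]²/(1.1 − [H+]) = 6.6 × 10^-5
Assume [H+] ≪ 1.1: [H+] ≈ √(6.6 × 10^-5 × 1.1) = 8.52 × 10^-3 M
([H+]/C₀ = 0.77% < 5%, so the approximation holds.)
pH = −log(8.52 × 10^-3) = 2.07

pH = 2.07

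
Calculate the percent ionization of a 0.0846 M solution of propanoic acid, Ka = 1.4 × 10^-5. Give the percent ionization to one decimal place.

CH3CH2COOH ⇌ CH3CH2COO- + H+; let x = [H+] at equilibrium.
x ≈ √(Ka·C₀) = √(1.4 × 10^-5 × 0.0846) = 1.09 × 10^-3 M
% ionization = x/C₀ × 100% = 1.09 × 10^-3/0.0846 × 100% = 1.3%

1.3%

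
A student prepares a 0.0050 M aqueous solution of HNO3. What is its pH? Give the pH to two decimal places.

pH = 2.30

HNO3 is a strong acid and dissociates completely, so [H+] = 0.0050 M.
pH = -log(0.005) = 2.30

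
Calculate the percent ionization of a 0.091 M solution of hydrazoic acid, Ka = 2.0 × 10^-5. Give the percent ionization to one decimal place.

1.5%

HN3 ⇌ N3- + H+; let x = [H+] at equilibrium.
x ≈ √(Ka·C₀) = √(2.0 × 10^-5 × 0.091) = 1.35 × 10^-3 M
% ionization = x/C₀ × 100% = 1.35 × 10^-3/0.091 × 100% = 1.5%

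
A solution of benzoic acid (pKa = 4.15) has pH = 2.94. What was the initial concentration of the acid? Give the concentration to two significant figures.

[H+] = 10^(-2.94) = 1.15 × 10^-3 M = x
Ka = 10^(−4.15) = 7.08 × 10^-5
Ka = x²/(C₀ − x) ⇒ C₀ = x + x²/Ka
C₀ = 1.15 × 10^-3 + (1.15 × 10^-3)²/(7.08 × 10^-5) = 1.98 × 10^-2 M

C₀ = 2.0 × 10^-2 M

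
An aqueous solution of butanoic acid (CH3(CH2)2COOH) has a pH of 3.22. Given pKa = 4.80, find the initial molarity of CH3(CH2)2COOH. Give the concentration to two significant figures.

[H+] = 10^(-3.22) = 6.03 × 10^-4 M = x
Ka = 10^(−4.80) = 1.58 × 10^-5
Ka = x²/(C₀ − x) ⇒ C₀ = x + x²/Ka
C₀ = 6.03 × 10^-4 + (6.03 × 10^-4)²/(1.58 × 10^-5) = 2.36 × 10^-2 M

C₀ = 2.4 × 10^-2 M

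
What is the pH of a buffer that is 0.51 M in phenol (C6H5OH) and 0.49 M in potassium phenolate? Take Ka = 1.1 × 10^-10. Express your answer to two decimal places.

pH = 9.94

pKa = −log(1.1 × 10^-10) = 9.959
pH = pKa + log([A⁻]/[HA]) = 9.959 + log(0.49/0.51)
pH = 9.959 + (-0.017) = 9.94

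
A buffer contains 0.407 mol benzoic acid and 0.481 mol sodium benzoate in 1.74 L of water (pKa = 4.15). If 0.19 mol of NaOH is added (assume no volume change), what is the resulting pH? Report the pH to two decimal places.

pH = 4.64

After neutralization: n(C6H5COOH) = 0.217 mol, n(C6H5COO-) = 0.671 mol.
pH = pKa + log([A⁻]/[HA]) = 4.15 + log(0.671/0.217) = 4.15 +0.490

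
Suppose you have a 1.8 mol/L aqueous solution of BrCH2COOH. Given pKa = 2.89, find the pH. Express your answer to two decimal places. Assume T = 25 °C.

pH = 1.32

BrCH2COOH ⇌ BrCH2COO- + H+
Ka = 10^(−2.89) = 1.29 × 10^-3
From the ICE table, Ka = [H+]²/(1.8 − [H+]) = 1.29 × 10^-3.
Assume [H+] ≪ 1.8: [H+] ≈ √(1.29 × 10^-3 × 1.8) = 4.82 × 10^-2 M
pH = −log(4.82 × 10^-2) = 1.32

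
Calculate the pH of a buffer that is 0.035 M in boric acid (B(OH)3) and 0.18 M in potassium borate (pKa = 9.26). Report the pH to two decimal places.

pH = 9.97

Using pH = pKa + log([base]/[acid]) with [base]/[acid] = 0.18/0.035:
pH = 9.26 + (+0.711) = 9.97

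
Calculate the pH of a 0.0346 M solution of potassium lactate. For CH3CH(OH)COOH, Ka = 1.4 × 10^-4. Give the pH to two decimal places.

CH3CH(OH)COO- is the conjugate base of the weak acid CH3CH(OH)COOH.
Kb = Kw/Ka = 1.0×10^-14 / 1.4 × 10^-4 = 7.14 × 10^-11
Kb = [OH-]²/(0.0346 − [OH-]) = 7.14 × 10^-11
Assume [OH-] ≪ 0.0346: [OH-] ≈ √(7.14 × 10^-11 × 0.0346) = 1.57 × 10^-6 M
([OH-]/C₀ = 0.0045% < 5%, so the approximation holds.)
pOH = −log(1.57 × 10^-6) = 5.80; pH = 14.00 − 5.80 = 8.20

pH = 8.20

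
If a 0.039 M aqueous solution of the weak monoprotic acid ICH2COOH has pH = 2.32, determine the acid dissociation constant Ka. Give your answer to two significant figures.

Ka = 6.7 × 10^-4

[H+] = 10^(-2.32) = 4.79 × 10^-3 M
At equilibrium [HA] = 0.039 − 4.79 × 10^-3 = 3.42 × 10^-2 M
Ka = [H+][A-]/[HA] = (4.79 × 10^-3)² / 3.42 × 10^-2 = 6.7 × 10^-4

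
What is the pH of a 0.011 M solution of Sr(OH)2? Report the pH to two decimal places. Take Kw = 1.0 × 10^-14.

pH = 12.34

Sr(OH)2 is a strong base (each formula unit releases 2 OH-); [OH-] = 0.022 M.
pOH = -log(0.022) = 1.66
pH = 14.00 - 1.66 = 12.34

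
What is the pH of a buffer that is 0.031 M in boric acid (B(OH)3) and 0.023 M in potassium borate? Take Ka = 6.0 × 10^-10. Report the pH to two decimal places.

pKa = −log(6.0 × 10^-10) = 9.222
Using pH = pKa + log([base]/[acid]) with [base]/[acid] = 0.023/0.031:
pH = 9.222 + (-0.130) = 9.09

pH = 9.09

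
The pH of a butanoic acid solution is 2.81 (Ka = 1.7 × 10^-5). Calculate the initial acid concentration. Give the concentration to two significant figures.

C₀ = 1.4 × 10^-1 M

[H+] = 10^(-2.81) = 1.55 × 10^-3 M = x
Ka = x²/(C₀ − x) ⇒ C₀ = x + x²/Ka
C₀ = 1.55 × 10^-3 + (1.55 × 10^-3)²/(1.7 × 10^-5) = 1.43 × 10^-1 M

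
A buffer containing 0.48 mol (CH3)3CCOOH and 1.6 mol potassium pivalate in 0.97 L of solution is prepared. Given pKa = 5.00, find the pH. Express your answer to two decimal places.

Henderson–Hasselbalch: pH = pKa + log([(CH3)3CCOO-]/[(CH3)3CCOOH]) = 5.00 + log(1.6/0.48)
pH = 5.00 + (+0.523) = 5.52

pH = 5.52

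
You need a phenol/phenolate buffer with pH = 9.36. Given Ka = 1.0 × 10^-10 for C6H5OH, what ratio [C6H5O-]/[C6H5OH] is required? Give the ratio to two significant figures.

ratio = 0.23

pKa = -log(1.0 × 10^-10) = 10.000
pH = pKa + log(r) ⇒ log(r) = 9.36 − 10.000 = -0.640
r = [C6H5O-]/[C6H5OH] = 10^(-0.640) = 0.229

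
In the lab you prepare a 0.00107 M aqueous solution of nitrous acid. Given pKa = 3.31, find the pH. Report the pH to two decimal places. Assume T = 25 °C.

HNO2 ⇌ NO2- + H+
Ka = 10^(−3.31) = 4.90 × 10^-4
Let x = [H+] at equilibrium. Ka = x²/(0.00107 − x).
x is not negligible relative to C₀; solve x² + 0.00049·x − 5.24e-07 = 0.
x = (−Ka + √(Ka² + 4·Ka·C₀))/2 = 5.19 × 10^-4 M
pH = −log[H+] = −log(5.19 × 10^-4) = 3.28

pH = 3.28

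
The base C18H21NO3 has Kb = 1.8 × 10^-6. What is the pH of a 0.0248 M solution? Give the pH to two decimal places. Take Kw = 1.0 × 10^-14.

C18H21NO3 + H2O ⇌ C18H22NO3+ + OH-
From the ICE table, Kb = x²/(0.0248 − x) = 1.8 × 10^-6.
Since Kb ≪ C₀, x ≈ √(Kb·C₀) = 2.11 × 10^-4 M.
pOH = 3.68, so pH = 14.00 − pOH = 10.32

pH = 10.32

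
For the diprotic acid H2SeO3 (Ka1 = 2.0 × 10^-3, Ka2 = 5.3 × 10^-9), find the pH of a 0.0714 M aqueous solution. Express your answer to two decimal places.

pH = 1.96

Ka1 ≫ Ka2, so treat the first dissociation as the only significant source of H+.
Ka1 = x²/(0.0714 − x) = 2.0 × 10^-3
Solving the quadratic: x = (−Ka1 + √(Ka1² + 4·Ka1·C₀))/2 = 1.10 × 10^-2 M
pH = −log(1.10 × 10^-2) = 1.96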